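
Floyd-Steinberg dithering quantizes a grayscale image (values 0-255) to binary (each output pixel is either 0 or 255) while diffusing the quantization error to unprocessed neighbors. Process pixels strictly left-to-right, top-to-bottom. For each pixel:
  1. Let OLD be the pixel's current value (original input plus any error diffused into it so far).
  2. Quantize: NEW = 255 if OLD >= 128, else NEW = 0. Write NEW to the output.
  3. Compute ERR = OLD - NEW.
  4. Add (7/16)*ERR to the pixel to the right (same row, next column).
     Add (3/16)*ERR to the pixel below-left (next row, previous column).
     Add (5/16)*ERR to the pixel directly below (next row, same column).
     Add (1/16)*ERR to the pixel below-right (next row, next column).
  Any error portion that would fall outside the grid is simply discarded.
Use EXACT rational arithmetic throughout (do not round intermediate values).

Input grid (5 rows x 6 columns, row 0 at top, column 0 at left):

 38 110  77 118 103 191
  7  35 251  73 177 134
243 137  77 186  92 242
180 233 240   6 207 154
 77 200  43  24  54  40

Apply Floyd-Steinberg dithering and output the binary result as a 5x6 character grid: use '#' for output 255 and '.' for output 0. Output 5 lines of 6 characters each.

(0,0): OLD=38 → NEW=0, ERR=38
(0,1): OLD=1013/8 → NEW=0, ERR=1013/8
(0,2): OLD=16947/128 → NEW=255, ERR=-15693/128
(0,3): OLD=131813/2048 → NEW=0, ERR=131813/2048
(0,4): OLD=4297795/32768 → NEW=255, ERR=-4058045/32768
(0,5): OLD=71732693/524288 → NEW=255, ERR=-61960747/524288
(1,0): OLD=5455/128 → NEW=0, ERR=5455/128
(1,1): OLD=74345/1024 → NEW=0, ERR=74345/1024
(1,2): OLD=8664925/32768 → NEW=255, ERR=309085/32768
(1,3): OLD=8697529/131072 → NEW=0, ERR=8697529/131072
(1,4): OLD=1251532715/8388608 → NEW=255, ERR=-887562325/8388608
(1,5): OLD=5776519997/134217728 → NEW=0, ERR=5776519997/134217728
(2,0): OLD=4422547/16384 → NEW=255, ERR=244627/16384
(2,1): OLD=89471169/524288 → NEW=255, ERR=-44222271/524288
(2,2): OLD=503528707/8388608 → NEW=0, ERR=503528707/8388608
(2,3): OLD=14344423211/67108864 → NEW=255, ERR=-2768337109/67108864
(2,4): OLD=114042619777/2147483648 → NEW=0, ERR=114042619777/2147483648
(2,5): OLD=9348260668055/34359738368 → NEW=255, ERR=586527384215/34359738368
(3,0): OLD=1416422947/8388608 → NEW=255, ERR=-722672093/8388608
(3,1): OLD=12156039719/67108864 → NEW=255, ERR=-4956720601/67108864
(3,2): OLD=114588339909/536870912 → NEW=255, ERR=-22313742651/536870912
(3,3): OLD=-390529093137/34359738368 → NEW=0, ERR=-390529093137/34359738368
(3,4): OLD=60265676478927/274877906944 → NEW=255, ERR=-9828189791793/274877906944
(3,5): OLD=646560384867521/4398046511104 → NEW=255, ERR=-474941475463999/4398046511104
(4,0): OLD=38901074925/1073741824 → NEW=0, ERR=38901074925/1073741824
(4,1): OLD=3085359229385/17179869184 → NEW=255, ERR=-1295507412535/17179869184
(4,2): OLD=-5347429653749/549755813888 → NEW=0, ERR=-5347429653749/549755813888
(4,3): OLD=60613486280407/8796093022208 → NEW=0, ERR=60613486280407/8796093022208
(4,4): OLD=3501984107836615/140737488355328 → NEW=0, ERR=3501984107836615/140737488355328
(4,5): OLD=33563212054628369/2251799813685248 → NEW=0, ERR=33563212054628369/2251799813685248
Row 0: ..#.##
Row 1: ..#.#.
Row 2: ##.#.#
Row 3: ###.##
Row 4: .#....

Answer: ..#.##
..#.#.
##.#.#
###.##
.#....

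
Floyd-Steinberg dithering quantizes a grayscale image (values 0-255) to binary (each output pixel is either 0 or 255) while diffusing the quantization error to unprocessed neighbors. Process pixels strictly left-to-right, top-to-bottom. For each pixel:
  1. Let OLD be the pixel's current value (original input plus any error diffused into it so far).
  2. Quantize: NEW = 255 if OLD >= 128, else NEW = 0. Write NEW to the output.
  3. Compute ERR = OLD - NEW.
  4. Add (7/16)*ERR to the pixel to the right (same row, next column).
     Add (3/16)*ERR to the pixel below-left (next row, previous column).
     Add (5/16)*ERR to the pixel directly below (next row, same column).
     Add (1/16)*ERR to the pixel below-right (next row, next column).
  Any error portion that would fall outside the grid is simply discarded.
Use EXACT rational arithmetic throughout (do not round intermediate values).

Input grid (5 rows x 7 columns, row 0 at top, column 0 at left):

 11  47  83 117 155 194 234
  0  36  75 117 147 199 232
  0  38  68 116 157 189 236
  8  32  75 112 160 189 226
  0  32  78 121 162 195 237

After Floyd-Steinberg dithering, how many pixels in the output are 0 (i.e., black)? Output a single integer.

(0,0): OLD=11 → NEW=0, ERR=11
(0,1): OLD=829/16 → NEW=0, ERR=829/16
(0,2): OLD=27051/256 → NEW=0, ERR=27051/256
(0,3): OLD=668589/4096 → NEW=255, ERR=-375891/4096
(0,4): OLD=7526843/65536 → NEW=0, ERR=7526843/65536
(0,5): OLD=256111645/1048576 → NEW=255, ERR=-11275235/1048576
(0,6): OLD=3846941899/16777216 → NEW=255, ERR=-431248181/16777216
(1,0): OLD=3367/256 → NEW=0, ERR=3367/256
(1,1): OLD=160657/2048 → NEW=0, ERR=160657/2048
(1,2): OLD=8413029/65536 → NEW=255, ERR=-8298651/65536
(1,3): OLD=16006785/262144 → NEW=0, ERR=16006785/262144
(1,4): OLD=3386534371/16777216 → NEW=255, ERR=-891655709/16777216
(1,5): OLD=23454087123/134217728 → NEW=255, ERR=-10771433517/134217728
(1,6): OLD=404123014397/2147483648 → NEW=255, ERR=-143485315843/2147483648
(2,0): OLD=616651/32768 → NEW=0, ERR=616651/32768
(2,1): OLD=50150121/1048576 → NEW=0, ERR=50150121/1048576
(2,2): OLD=1102347259/16777216 → NEW=0, ERR=1102347259/16777216
(2,3): OLD=19588846563/134217728 → NEW=255, ERR=-14636674077/134217728
(2,4): OLD=87456579603/1073741824 → NEW=0, ERR=87456579603/1073741824
(2,5): OLD=6312080106353/34359738368 → NEW=255, ERR=-2449653177487/34359738368
(2,6): OLD=98358487587367/549755813888 → NEW=255, ERR=-41829244954073/549755813888
(3,0): OLD=383332251/16777216 → NEW=0, ERR=383332251/16777216
(3,1): OLD=9454018559/134217728 → NEW=0, ERR=9454018559/134217728
(3,2): OLD=116921243565/1073741824 → NEW=0, ERR=116921243565/1073741824
(3,3): OLD=622511763467/4294967296 → NEW=255, ERR=-472704897013/4294967296
(3,4): OLD=64386560629659/549755813888 → NEW=0, ERR=64386560629659/549755813888
(3,5): OLD=918242642650241/4398046511104 → NEW=255, ERR=-203259217681279/4398046511104
(3,6): OLD=12493796255501855/70368744177664 → NEW=255, ERR=-5450233509802465/70368744177664
(4,0): OLD=43695345717/2147483648 → NEW=0, ERR=43695345717/2147483648
(4,1): OLD=2912294522033/34359738368 → NEW=0, ERR=2912294522033/34359738368
(4,2): OLD=73049725330687/549755813888 → NEW=255, ERR=-67138007210753/549755813888
(4,3): OLD=272426714858917/4398046511104 → NEW=0, ERR=272426714858917/4398046511104
(4,4): OLD=7394179259197599/35184372088832 → NEW=255, ERR=-1577835623454561/35184372088832
(4,5): OLD=173090824922634463/1125899906842624 → NEW=255, ERR=-114013651322234657/1125899906842624
(4,6): OLD=2983263846980982985/18014398509481984 → NEW=255, ERR=-1610407772936922935/18014398509481984
Output grid:
  Row 0: ...#.##  (4 black, running=4)
  Row 1: ..#.###  (3 black, running=7)
  Row 2: ...#.##  (4 black, running=11)
  Row 3: ...#.##  (4 black, running=15)
  Row 4: ..#.###  (3 black, running=18)

Answer: 18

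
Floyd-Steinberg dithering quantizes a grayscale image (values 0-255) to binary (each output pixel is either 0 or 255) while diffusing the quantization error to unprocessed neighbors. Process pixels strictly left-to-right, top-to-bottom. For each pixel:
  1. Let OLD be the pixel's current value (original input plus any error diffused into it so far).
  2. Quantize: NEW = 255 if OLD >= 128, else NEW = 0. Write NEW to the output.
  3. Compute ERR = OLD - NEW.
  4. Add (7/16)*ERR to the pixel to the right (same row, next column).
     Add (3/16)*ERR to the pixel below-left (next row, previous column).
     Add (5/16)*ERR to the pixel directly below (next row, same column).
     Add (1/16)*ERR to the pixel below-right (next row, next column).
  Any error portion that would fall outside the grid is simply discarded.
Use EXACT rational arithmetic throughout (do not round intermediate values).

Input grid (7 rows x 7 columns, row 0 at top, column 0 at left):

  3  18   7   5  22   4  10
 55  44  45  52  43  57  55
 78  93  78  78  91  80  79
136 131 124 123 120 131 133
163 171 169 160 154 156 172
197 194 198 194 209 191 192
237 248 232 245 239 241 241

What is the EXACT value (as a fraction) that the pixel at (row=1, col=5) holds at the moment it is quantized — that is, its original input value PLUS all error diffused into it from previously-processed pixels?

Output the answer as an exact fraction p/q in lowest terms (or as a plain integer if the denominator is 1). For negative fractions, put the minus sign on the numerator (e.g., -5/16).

(0,0): OLD=3 → NEW=0, ERR=3
(0,1): OLD=309/16 → NEW=0, ERR=309/16
(0,2): OLD=3955/256 → NEW=0, ERR=3955/256
(0,3): OLD=48165/4096 → NEW=0, ERR=48165/4096
(0,4): OLD=1778947/65536 → NEW=0, ERR=1778947/65536
(0,5): OLD=16646933/1048576 → NEW=0, ERR=16646933/1048576
(0,6): OLD=284300691/16777216 → NEW=0, ERR=284300691/16777216
(1,0): OLD=15247/256 → NEW=0, ERR=15247/256
(1,1): OLD=162153/2048 → NEW=0, ERR=162153/2048
(1,2): OLD=5759261/65536 → NEW=0, ERR=5759261/65536
(1,3): OLD=26260825/262144 → NEW=0, ERR=26260825/262144
(1,4): OLD=1661310187/16777216 → NEW=0, ERR=1661310187/16777216
(1,5): OLD=14785029723/134217728 → NEW=0, ERR=14785029723/134217728
Target (1,5): original=57, with diffused error = 14785029723/134217728

Answer: 14785029723/134217728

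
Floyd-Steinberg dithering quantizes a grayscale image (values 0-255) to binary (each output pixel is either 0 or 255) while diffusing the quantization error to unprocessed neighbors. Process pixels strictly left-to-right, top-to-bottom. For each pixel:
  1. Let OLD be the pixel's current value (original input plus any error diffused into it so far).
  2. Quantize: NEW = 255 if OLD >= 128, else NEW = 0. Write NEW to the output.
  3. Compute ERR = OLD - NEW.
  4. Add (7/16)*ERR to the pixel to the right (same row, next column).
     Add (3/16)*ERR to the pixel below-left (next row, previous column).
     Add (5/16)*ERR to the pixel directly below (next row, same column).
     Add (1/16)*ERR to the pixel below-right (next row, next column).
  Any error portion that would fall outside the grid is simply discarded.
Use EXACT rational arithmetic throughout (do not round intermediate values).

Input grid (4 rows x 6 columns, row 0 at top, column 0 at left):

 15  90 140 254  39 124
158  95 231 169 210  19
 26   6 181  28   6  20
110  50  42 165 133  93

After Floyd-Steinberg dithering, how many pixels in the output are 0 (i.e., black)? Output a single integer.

(0,0): OLD=15 → NEW=0, ERR=15
(0,1): OLD=1545/16 → NEW=0, ERR=1545/16
(0,2): OLD=46655/256 → NEW=255, ERR=-18625/256
(0,3): OLD=910009/4096 → NEW=255, ERR=-134471/4096
(0,4): OLD=1614607/65536 → NEW=0, ERR=1614607/65536
(0,5): OLD=141325673/1048576 → NEW=255, ERR=-126061207/1048576
(1,0): OLD=46283/256 → NEW=255, ERR=-18997/256
(1,1): OLD=163853/2048 → NEW=0, ERR=163853/2048
(1,2): OLD=15934865/65536 → NEW=255, ERR=-776815/65536
(1,3): OLD=40272445/262144 → NEW=255, ERR=-26574275/262144
(1,4): OLD=2495696023/16777216 → NEW=255, ERR=-1782494057/16777216
(1,5): OLD=-17048741903/268435456 → NEW=0, ERR=-17048741903/268435456
(2,0): OLD=583647/32768 → NEW=0, ERR=583647/32768
(2,1): OLD=33485317/1048576 → NEW=0, ERR=33485317/1048576
(2,2): OLD=2973929551/16777216 → NEW=255, ERR=-1304260529/16777216
(2,3): OLD=-7831872873/134217728 → NEW=0, ERR=-7831872873/134217728
(2,4): OLD=-304834224315/4294967296 → NEW=0, ERR=-304834224315/4294967296
(2,5): OLD=-2579667866317/68719476736 → NEW=0, ERR=-2579667866317/68719476736
(3,0): OLD=2039333231/16777216 → NEW=0, ERR=2039333231/16777216
(3,1): OLD=13380988227/134217728 → NEW=0, ERR=13380988227/134217728
(3,2): OLD=56240655801/1073741824 → NEW=0, ERR=56240655801/1073741824
(3,3): OLD=10411958995819/68719476736 → NEW=255, ERR=-7111507571861/68719476736
(3,4): OLD=30159416518027/549755813888 → NEW=0, ERR=30159416518027/549755813888
(3,5): OLD=886947071326533/8796093022208 → NEW=0, ERR=886947071326533/8796093022208
Output grid:
  Row 0: ..##.#  (3 black, running=3)
  Row 1: #.###.  (2 black, running=5)
  Row 2: ..#...  (5 black, running=10)
  Row 3: ...#..  (5 black, running=15)

Answer: 15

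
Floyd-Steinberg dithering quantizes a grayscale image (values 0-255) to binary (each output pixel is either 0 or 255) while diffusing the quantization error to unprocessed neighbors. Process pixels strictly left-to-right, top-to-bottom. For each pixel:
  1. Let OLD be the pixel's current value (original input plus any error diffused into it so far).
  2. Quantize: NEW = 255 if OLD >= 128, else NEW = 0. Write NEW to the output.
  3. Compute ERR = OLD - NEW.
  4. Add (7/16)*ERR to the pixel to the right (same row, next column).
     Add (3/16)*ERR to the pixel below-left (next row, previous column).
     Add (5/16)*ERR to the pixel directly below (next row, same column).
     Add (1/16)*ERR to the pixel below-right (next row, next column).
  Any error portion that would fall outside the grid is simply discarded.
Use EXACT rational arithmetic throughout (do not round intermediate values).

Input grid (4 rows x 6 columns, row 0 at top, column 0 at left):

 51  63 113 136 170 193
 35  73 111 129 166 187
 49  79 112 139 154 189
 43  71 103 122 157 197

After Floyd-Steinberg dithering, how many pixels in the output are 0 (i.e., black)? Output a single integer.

(0,0): OLD=51 → NEW=0, ERR=51
(0,1): OLD=1365/16 → NEW=0, ERR=1365/16
(0,2): OLD=38483/256 → NEW=255, ERR=-26797/256
(0,3): OLD=369477/4096 → NEW=0, ERR=369477/4096
(0,4): OLD=13727459/65536 → NEW=255, ERR=-2984221/65536
(0,5): OLD=181485621/1048576 → NEW=255, ERR=-85901259/1048576
(1,0): OLD=17135/256 → NEW=0, ERR=17135/256
(1,1): OLD=230409/2048 → NEW=0, ERR=230409/2048
(1,2): OLD=9814333/65536 → NEW=255, ERR=-6897347/65536
(1,3): OLD=25182585/262144 → NEW=0, ERR=25182585/262144
(1,4): OLD=3088274891/16777216 → NEW=255, ERR=-1189915189/16777216
(1,5): OLD=34231962653/268435456 → NEW=0, ERR=34231962653/268435456
(2,0): OLD=2982259/32768 → NEW=0, ERR=2982259/32768
(2,1): OLD=145149089/1048576 → NEW=255, ERR=-122237791/1048576
(2,2): OLD=891756323/16777216 → NEW=0, ERR=891756323/16777216
(2,3): OLD=23138891723/134217728 → NEW=255, ERR=-11086628917/134217728
(2,4): OLD=539501798625/4294967296 → NEW=0, ERR=539501798625/4294967296
(2,5): OLD=19198432417335/68719476736 → NEW=255, ERR=1674965849655/68719476736
(3,0): OLD=831868355/16777216 → NEW=0, ERR=831868355/16777216
(3,1): OLD=9652579079/134217728 → NEW=0, ERR=9652579079/134217728
(3,2): OLD=137761399109/1073741824 → NEW=255, ERR=-136042766011/1073741824
(3,3): OLD=4647513101327/68719476736 → NEW=0, ERR=4647513101327/68719476736
(3,4): OLD=123832302351791/549755813888 → NEW=255, ERR=-16355430189649/549755813888
(3,5): OLD=1754397178257633/8796093022208 → NEW=255, ERR=-488606542405407/8796093022208
Output grid:
  Row 0: ..#.##  (3 black, running=3)
  Row 1: ..#.#.  (4 black, running=7)
  Row 2: .#.#.#  (3 black, running=10)
  Row 3: ..#.##  (3 black, running=13)

Answer: 13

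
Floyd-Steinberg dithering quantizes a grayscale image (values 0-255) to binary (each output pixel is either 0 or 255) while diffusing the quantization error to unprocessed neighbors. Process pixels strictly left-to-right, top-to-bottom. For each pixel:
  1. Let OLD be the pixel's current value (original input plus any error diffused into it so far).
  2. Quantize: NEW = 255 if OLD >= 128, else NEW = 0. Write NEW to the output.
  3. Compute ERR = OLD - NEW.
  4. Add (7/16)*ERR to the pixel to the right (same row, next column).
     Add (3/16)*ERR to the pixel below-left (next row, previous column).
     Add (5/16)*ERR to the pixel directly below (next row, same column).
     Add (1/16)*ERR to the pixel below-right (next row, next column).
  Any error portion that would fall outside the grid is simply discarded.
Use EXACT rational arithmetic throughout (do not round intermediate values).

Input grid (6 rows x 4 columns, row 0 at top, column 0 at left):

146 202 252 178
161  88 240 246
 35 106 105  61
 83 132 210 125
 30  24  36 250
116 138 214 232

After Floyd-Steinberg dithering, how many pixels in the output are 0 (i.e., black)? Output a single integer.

(0,0): OLD=146 → NEW=255, ERR=-109
(0,1): OLD=2469/16 → NEW=255, ERR=-1611/16
(0,2): OLD=53235/256 → NEW=255, ERR=-12045/256
(0,3): OLD=644773/4096 → NEW=255, ERR=-399707/4096
(1,0): OLD=27663/256 → NEW=0, ERR=27663/256
(1,1): OLD=180585/2048 → NEW=0, ERR=180585/2048
(1,2): OLD=15681693/65536 → NEW=255, ERR=-1029987/65536
(1,3): OLD=215679707/1048576 → NEW=255, ERR=-51707173/1048576
(2,0): OLD=2795155/32768 → NEW=0, ERR=2795155/32768
(2,1): OLD=183166593/1048576 → NEW=255, ERR=-84220287/1048576
(2,2): OLD=128375589/2097152 → NEW=0, ERR=128375589/2097152
(2,3): OLD=2395418161/33554432 → NEW=0, ERR=2395418161/33554432
(3,0): OLD=1587072867/16777216 → NEW=0, ERR=1587072867/16777216
(3,1): OLD=44317500797/268435456 → NEW=255, ERR=-24133540483/268435456
(3,2): OLD=851098368131/4294967296 → NEW=255, ERR=-244118292349/4294967296
(3,3): OLD=8677087374869/68719476736 → NEW=0, ERR=8677087374869/68719476736
(4,0): OLD=183414226791/4294967296 → NEW=0, ERR=183414226791/4294967296
(4,1): OLD=338209783733/34359738368 → NEW=0, ERR=338209783733/34359738368
(4,2): OLD=44640967945237/1099511627776 → NEW=0, ERR=44640967945237/1099511627776
(4,3): OLD=5342205993868835/17592186044416 → NEW=255, ERR=856198552542755/17592186044416
(5,0): OLD=72122872833847/549755813888 → NEW=255, ERR=-68064859707593/549755813888
(5,1): OLD=1709804149514593/17592186044416 → NEW=0, ERR=1709804149514593/17592186044416
(5,2): OLD=2453665955162533/8796093022208 → NEW=255, ERR=210662234499493/8796093022208
(5,3): OLD=73246714129702661/281474976710656 → NEW=255, ERR=1470595068485381/281474976710656
Output grid:
  Row 0: ####  (0 black, running=0)
  Row 1: ..##  (2 black, running=2)
  Row 2: .#..  (3 black, running=5)
  Row 3: .##.  (2 black, running=7)
  Row 4: ...#  (3 black, running=10)
  Row 5: #.##  (1 black, running=11)

Answer: 11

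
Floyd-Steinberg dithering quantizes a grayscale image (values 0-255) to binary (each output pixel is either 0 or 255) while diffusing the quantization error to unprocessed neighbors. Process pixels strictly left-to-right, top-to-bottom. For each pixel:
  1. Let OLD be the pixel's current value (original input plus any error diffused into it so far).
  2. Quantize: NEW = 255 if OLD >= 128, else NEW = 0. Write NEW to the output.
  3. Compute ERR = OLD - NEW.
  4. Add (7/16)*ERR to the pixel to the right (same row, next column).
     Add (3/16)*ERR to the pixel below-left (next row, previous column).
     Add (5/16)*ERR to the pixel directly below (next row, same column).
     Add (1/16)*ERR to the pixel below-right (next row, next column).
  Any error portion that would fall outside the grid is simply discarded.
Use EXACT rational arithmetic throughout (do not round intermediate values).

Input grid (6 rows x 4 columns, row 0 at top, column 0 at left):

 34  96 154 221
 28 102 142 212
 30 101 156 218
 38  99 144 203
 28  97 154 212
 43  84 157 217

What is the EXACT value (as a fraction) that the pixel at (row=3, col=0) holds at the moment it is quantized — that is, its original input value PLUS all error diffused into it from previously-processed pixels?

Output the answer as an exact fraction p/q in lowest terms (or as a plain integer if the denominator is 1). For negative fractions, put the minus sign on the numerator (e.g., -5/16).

(0,0): OLD=34 → NEW=0, ERR=34
(0,1): OLD=887/8 → NEW=0, ERR=887/8
(0,2): OLD=25921/128 → NEW=255, ERR=-6719/128
(0,3): OLD=405575/2048 → NEW=255, ERR=-116665/2048
(1,0): OLD=7605/128 → NEW=0, ERR=7605/128
(1,1): OLD=158643/1024 → NEW=255, ERR=-102477/1024
(1,2): OLD=2557935/32768 → NEW=0, ERR=2557935/32768
(1,3): OLD=118001337/524288 → NEW=255, ERR=-15692103/524288
(2,0): OLD=488289/16384 → NEW=0, ERR=488289/16384
(2,1): OLD=53013499/524288 → NEW=0, ERR=53013499/524288
(2,2): OLD=223100951/1048576 → NEW=255, ERR=-44285929/1048576
(2,3): OLD=3272364475/16777216 → NEW=255, ERR=-1005825605/16777216
(3,0): OLD=555933841/8388608 → NEW=0, ERR=555933841/8388608
Target (3,0): original=38, with diffused error = 555933841/8388608

Answer: 555933841/8388608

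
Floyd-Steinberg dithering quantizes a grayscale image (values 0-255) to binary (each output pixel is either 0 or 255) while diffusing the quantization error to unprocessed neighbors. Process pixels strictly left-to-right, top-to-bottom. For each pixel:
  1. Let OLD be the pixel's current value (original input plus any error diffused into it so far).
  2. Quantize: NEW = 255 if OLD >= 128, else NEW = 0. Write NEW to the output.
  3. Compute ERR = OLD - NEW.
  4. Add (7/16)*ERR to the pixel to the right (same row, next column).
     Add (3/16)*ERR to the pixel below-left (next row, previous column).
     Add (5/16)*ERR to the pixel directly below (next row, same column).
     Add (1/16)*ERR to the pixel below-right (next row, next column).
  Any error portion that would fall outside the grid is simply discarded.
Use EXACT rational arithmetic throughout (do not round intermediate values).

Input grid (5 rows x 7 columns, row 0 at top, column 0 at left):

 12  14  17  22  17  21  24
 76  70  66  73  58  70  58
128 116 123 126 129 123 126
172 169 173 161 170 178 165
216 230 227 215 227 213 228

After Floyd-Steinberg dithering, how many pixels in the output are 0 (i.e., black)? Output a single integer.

Answer: 17

Derivation:
(0,0): OLD=12 → NEW=0, ERR=12
(0,1): OLD=77/4 → NEW=0, ERR=77/4
(0,2): OLD=1627/64 → NEW=0, ERR=1627/64
(0,3): OLD=33917/1024 → NEW=0, ERR=33917/1024
(0,4): OLD=515947/16384 → NEW=0, ERR=515947/16384
(0,5): OLD=9116653/262144 → NEW=0, ERR=9116653/262144
(0,6): OLD=164479867/4194304 → NEW=0, ERR=164479867/4194304
(1,0): OLD=5335/64 → NEW=0, ERR=5335/64
(1,1): OLD=60417/512 → NEW=0, ERR=60417/512
(1,2): OLD=2178805/16384 → NEW=255, ERR=-1999115/16384
(1,3): OLD=2455105/65536 → NEW=0, ERR=2455105/65536
(1,4): OLD=389321043/4194304 → NEW=0, ERR=389321043/4194304
(1,5): OLD=4388861027/33554432 → NEW=255, ERR=-4167519133/33554432
(1,6): OLD=9712005229/536870912 → NEW=0, ERR=9712005229/536870912
(2,0): OLD=1443227/8192 → NEW=255, ERR=-645733/8192
(2,1): OLD=26403577/262144 → NEW=0, ERR=26403577/262144
(2,2): OLD=601189995/4194304 → NEW=255, ERR=-468357525/4194304
(2,3): OLD=3309518739/33554432 → NEW=0, ERR=3309518739/33554432
(2,4): OLD=48375138451/268435456 → NEW=255, ERR=-20075902829/268435456
(2,5): OLD=521066893761/8589934592 → NEW=0, ERR=521066893761/8589934592
(2,6): OLD=20674851914071/137438953472 → NEW=255, ERR=-14372081221289/137438953472
(3,0): OLD=697313739/4194304 → NEW=255, ERR=-372233781/4194304
(3,1): OLD=4556179919/33554432 → NEW=255, ERR=-4000200241/33554432
(3,2): OLD=29725589581/268435456 → NEW=0, ERR=29725589581/268435456
(3,3): OLD=235436755299/1073741824 → NEW=255, ERR=-38367409821/1073741824
(3,4): OLD=20414340166091/137438953472 → NEW=255, ERR=-14632592969269/137438953472
(3,5): OLD=138644117145969/1099511627776 → NEW=0, ERR=138644117145969/1099511627776
(3,6): OLD=3365032830900271/17592186044416 → NEW=255, ERR=-1120974610425809/17592186044416
(4,0): OLD=89074165029/536870912 → NEW=255, ERR=-47827917531/536870912
(4,1): OLD=1451581127681/8589934592 → NEW=255, ERR=-738852193279/8589934592
(4,2): OLD=28837902320751/137438953472 → NEW=255, ERR=-6209030814609/137438953472
(4,3): OLD=188046682456821/1099511627776 → NEW=255, ERR=-92328782626059/1099511627776
(4,4): OLD=1569232579355231/8796093022208 → NEW=255, ERR=-673771141307809/8796093022208
(4,5): OLD=56377007701394063/281474976710656 → NEW=255, ERR=-15399111359823217/281474976710656
(4,6): OLD=864841860677013913/4503599627370496 → NEW=255, ERR=-283576044302462567/4503599627370496
Output grid:
  Row 0: .......  (7 black, running=7)
  Row 1: ..#..#.  (5 black, running=12)
  Row 2: #.#.#.#  (3 black, running=15)
  Row 3: ##.##.#  (2 black, running=17)
  Row 4: #######  (0 black, running=17)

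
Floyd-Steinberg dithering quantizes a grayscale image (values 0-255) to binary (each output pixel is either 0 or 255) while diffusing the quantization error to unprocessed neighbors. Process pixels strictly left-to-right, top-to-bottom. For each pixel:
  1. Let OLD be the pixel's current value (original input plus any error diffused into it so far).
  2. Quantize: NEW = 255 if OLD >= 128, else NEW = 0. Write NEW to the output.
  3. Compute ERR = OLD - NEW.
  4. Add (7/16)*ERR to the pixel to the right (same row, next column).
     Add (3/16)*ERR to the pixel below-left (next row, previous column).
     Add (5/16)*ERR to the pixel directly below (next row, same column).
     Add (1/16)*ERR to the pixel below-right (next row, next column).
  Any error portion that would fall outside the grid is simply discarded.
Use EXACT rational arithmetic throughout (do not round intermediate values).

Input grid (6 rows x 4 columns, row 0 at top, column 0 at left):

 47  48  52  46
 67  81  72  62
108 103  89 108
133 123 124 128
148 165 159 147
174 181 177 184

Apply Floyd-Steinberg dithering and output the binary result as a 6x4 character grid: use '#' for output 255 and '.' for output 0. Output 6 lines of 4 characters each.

Answer: ....
.#..
.#.#
#.#.
.##.
##.#

Derivation:
(0,0): OLD=47 → NEW=0, ERR=47
(0,1): OLD=1097/16 → NEW=0, ERR=1097/16
(0,2): OLD=20991/256 → NEW=0, ERR=20991/256
(0,3): OLD=335353/4096 → NEW=0, ERR=335353/4096
(1,0): OLD=24203/256 → NEW=0, ERR=24203/256
(1,1): OLD=331981/2048 → NEW=255, ERR=-190259/2048
(1,2): OLD=5021137/65536 → NEW=0, ERR=5021137/65536
(1,3): OLD=132361607/1048576 → NEW=0, ERR=132361607/1048576
(2,0): OLD=3936287/32768 → NEW=0, ERR=3936287/32768
(2,1): OLD=153929285/1048576 → NEW=255, ERR=-113457595/1048576
(2,2): OLD=175041529/2097152 → NEW=0, ERR=175041529/2097152
(2,3): OLD=6333461813/33554432 → NEW=255, ERR=-2222918347/33554432
(3,0): OLD=2520802863/16777216 → NEW=255, ERR=-1757387217/16777216
(3,1): OLD=17855618609/268435456 → NEW=0, ERR=17855618609/268435456
(3,2): OLD=687196668879/4294967296 → NEW=255, ERR=-408019991601/4294967296
(3,3): OLD=4875770390313/68719476736 → NEW=0, ERR=4875770390313/68719476736
(4,0): OLD=548631038275/4294967296 → NEW=0, ERR=548631038275/4294967296
(4,1): OLD=7466814657865/34359738368 → NEW=255, ERR=-1294918625975/34359738368
(4,2): OLD=143250238259497/1099511627776 → NEW=255, ERR=-137125226823383/1099511627776
(4,3): OLD=1911783274140655/17592186044416 → NEW=0, ERR=1911783274140655/17592186044416
(5,0): OLD=113717997269587/549755813888 → NEW=255, ERR=-26469735271853/549755813888
(5,1): OLD=2335496265405605/17592186044416 → NEW=255, ERR=-2150511175920475/17592186044416
(5,2): OLD=902182062074841/8796093022208 → NEW=0, ERR=902182062074841/8796093022208
(5,3): OLD=71786857325337625/281474976710656 → NEW=255, ERR=10738264120345/281474976710656
Row 0: ....
Row 1: .#..
Row 2: .#.#
Row 3: #.#.
Row 4: .##.
Row 5: ##.#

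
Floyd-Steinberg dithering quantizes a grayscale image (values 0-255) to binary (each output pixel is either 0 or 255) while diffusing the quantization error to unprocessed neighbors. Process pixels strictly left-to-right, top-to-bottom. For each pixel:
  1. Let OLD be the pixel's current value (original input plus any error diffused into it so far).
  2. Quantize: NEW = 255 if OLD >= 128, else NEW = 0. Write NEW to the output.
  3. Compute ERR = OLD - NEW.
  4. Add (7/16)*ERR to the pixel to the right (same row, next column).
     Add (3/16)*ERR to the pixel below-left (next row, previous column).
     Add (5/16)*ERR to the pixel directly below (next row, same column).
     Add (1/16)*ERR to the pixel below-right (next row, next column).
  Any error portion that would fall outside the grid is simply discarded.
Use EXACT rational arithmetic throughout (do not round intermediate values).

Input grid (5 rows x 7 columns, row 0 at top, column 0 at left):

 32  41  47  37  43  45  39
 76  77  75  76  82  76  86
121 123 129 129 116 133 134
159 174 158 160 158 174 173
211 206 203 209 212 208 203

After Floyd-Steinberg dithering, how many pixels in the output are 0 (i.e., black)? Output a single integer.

Answer: 17

Derivation:
(0,0): OLD=32 → NEW=0, ERR=32
(0,1): OLD=55 → NEW=0, ERR=55
(0,2): OLD=1137/16 → NEW=0, ERR=1137/16
(0,3): OLD=17431/256 → NEW=0, ERR=17431/256
(0,4): OLD=298145/4096 → NEW=0, ERR=298145/4096
(0,5): OLD=5036135/65536 → NEW=0, ERR=5036135/65536
(0,6): OLD=76147409/1048576 → NEW=0, ERR=76147409/1048576
(1,0): OLD=1541/16 → NEW=0, ERR=1541/16
(1,1): OLD=19411/128 → NEW=255, ERR=-13229/128
(1,2): OLD=279327/4096 → NEW=0, ERR=279327/4096
(1,3): OLD=2379003/16384 → NEW=255, ERR=-1798917/16384
(1,4): OLD=79035897/1048576 → NEW=0, ERR=79035897/1048576
(1,5): OLD=1267988921/8388608 → NEW=255, ERR=-871106119/8388608
(1,6): OLD=9135503415/134217728 → NEW=0, ERR=9135503415/134217728
(2,0): OLD=269761/2048 → NEW=255, ERR=-252479/2048
(2,1): OLD=3642059/65536 → NEW=0, ERR=3642059/65536
(2,2): OLD=154746625/1048576 → NEW=255, ERR=-112640255/1048576
(2,3): OLD=554370521/8388608 → NEW=0, ERR=554370521/8388608
(2,4): OLD=9538461057/67108864 → NEW=255, ERR=-7574299263/67108864
(2,5): OLD=147409751043/2147483648 → NEW=0, ERR=147409751043/2147483648
(2,6): OLD=6143910305349/34359738368 → NEW=255, ERR=-2617822978491/34359738368
(3,0): OLD=137253121/1048576 → NEW=255, ERR=-130133759/1048576
(3,1): OLD=916236989/8388608 → NEW=0, ERR=916236989/8388608
(3,2): OLD=12621872431/67108864 → NEW=255, ERR=-4490887889/67108864
(3,3): OLD=33151355837/268435456 → NEW=0, ERR=33151355837/268435456
(3,4): OLD=6657574813441/34359738368 → NEW=255, ERR=-2104158470399/34359738368
(3,5): OLD=40494836124515/274877906944 → NEW=255, ERR=-29599030146205/274877906944
(3,6): OLD=467824364391421/4398046511104 → NEW=0, ERR=467824364391421/4398046511104
(4,0): OLD=25863301215/134217728 → NEW=255, ERR=-8362219425/134217728
(4,1): OLD=413542606147/2147483648 → NEW=255, ERR=-134065724093/2147483648
(4,2): OLD=6348213967085/34359738368 → NEW=255, ERR=-2413519316755/34359738368
(4,3): OLD=55304693805311/274877906944 → NEW=255, ERR=-14789172465409/274877906944
(4,4): OLD=344922606109349/2199023255552 → NEW=255, ERR=-215828324056411/2199023255552
(4,5): OLD=10381320649431149/70368744177664 → NEW=255, ERR=-7562709115873171/70368744177664
(4,6): OLD=205467314711825675/1125899906842624 → NEW=255, ERR=-81637161533043445/1125899906842624
Output grid:
  Row 0: .......  (7 black, running=7)
  Row 1: .#.#.#.  (4 black, running=11)
  Row 2: #.#.#.#  (3 black, running=14)
  Row 3: #.#.##.  (3 black, running=17)
  Row 4: #######  (0 black, running=17)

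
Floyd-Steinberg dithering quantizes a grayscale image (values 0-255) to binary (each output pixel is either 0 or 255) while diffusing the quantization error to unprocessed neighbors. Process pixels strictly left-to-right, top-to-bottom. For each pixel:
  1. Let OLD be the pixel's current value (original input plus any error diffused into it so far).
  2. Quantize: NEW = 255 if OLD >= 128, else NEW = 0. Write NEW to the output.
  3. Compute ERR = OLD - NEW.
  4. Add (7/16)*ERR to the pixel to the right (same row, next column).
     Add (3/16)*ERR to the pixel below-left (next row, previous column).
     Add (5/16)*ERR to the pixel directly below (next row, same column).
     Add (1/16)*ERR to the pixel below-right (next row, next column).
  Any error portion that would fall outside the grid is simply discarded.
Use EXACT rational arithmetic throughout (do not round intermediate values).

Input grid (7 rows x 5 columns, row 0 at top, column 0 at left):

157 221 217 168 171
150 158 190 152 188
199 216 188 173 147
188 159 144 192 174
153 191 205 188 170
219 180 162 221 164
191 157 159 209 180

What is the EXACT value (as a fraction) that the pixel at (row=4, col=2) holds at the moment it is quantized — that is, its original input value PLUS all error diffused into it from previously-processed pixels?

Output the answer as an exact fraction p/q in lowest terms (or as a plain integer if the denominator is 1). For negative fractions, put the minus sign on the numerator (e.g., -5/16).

Answer: 64945664722687/549755813888

Derivation:
(0,0): OLD=157 → NEW=255, ERR=-98
(0,1): OLD=1425/8 → NEW=255, ERR=-615/8
(0,2): OLD=23471/128 → NEW=255, ERR=-9169/128
(0,3): OLD=279881/2048 → NEW=255, ERR=-242359/2048
(0,4): OLD=3906815/32768 → NEW=0, ERR=3906815/32768
(1,0): OLD=13435/128 → NEW=0, ERR=13435/128
(1,1): OLD=164189/1024 → NEW=255, ERR=-96931/1024
(1,2): OLD=3250849/32768 → NEW=0, ERR=3250849/32768
(1,3): OLD=23108045/131072 → NEW=255, ERR=-10315315/131072
(1,4): OLD=384682695/2097152 → NEW=255, ERR=-150091065/2097152
(2,0): OLD=3507023/16384 → NEW=255, ERR=-670897/16384
(2,1): OLD=101536597/524288 → NEW=255, ERR=-32156843/524288
(2,2): OLD=1438615871/8388608 → NEW=255, ERR=-700479169/8388608
(2,3): OLD=14046536525/134217728 → NEW=0, ERR=14046536525/134217728
(2,4): OLD=355413828571/2147483648 → NEW=255, ERR=-192194501669/2147483648
(3,0): OLD=1373244255/8388608 → NEW=255, ERR=-765850785/8388608
(3,1): OLD=5481089523/67108864 → NEW=0, ERR=5481089523/67108864
(3,2): OLD=363842022881/2147483648 → NEW=255, ERR=-183766307359/2147483648
(3,3): OLD=709815295609/4294967296 → NEW=255, ERR=-385401364871/4294967296
(3,4): OLD=7786923550077/68719476736 → NEW=0, ERR=7786923550077/68719476736
(4,0): OLD=150091736241/1073741824 → NEW=255, ERR=-123712428879/1073741824
(4,1): OLD=4960353624625/34359738368 → NEW=255, ERR=-3801379659215/34359738368
(4,2): OLD=64945664722687/549755813888 → NEW=0, ERR=64945664722687/549755813888
Target (4,2): original=205, with diffused error = 64945664722687/549755813888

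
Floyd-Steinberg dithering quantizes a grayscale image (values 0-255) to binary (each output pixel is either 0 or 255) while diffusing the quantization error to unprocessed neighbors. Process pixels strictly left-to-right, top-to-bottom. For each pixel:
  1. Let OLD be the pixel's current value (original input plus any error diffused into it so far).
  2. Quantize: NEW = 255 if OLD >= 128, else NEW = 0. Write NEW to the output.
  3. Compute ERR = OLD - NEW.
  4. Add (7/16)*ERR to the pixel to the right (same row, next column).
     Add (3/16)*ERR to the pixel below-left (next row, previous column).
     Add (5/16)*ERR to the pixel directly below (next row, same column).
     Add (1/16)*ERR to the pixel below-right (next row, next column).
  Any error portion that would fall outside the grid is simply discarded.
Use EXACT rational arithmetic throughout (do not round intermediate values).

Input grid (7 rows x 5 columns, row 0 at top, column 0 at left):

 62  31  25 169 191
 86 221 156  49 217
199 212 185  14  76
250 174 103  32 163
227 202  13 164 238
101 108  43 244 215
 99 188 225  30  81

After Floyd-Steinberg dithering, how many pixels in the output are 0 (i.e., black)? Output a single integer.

Answer: 15

Derivation:
(0,0): OLD=62 → NEW=0, ERR=62
(0,1): OLD=465/8 → NEW=0, ERR=465/8
(0,2): OLD=6455/128 → NEW=0, ERR=6455/128
(0,3): OLD=391297/2048 → NEW=255, ERR=-130943/2048
(0,4): OLD=5342087/32768 → NEW=255, ERR=-3013753/32768
(1,0): OLD=14883/128 → NEW=0, ERR=14883/128
(1,1): OLD=310645/1024 → NEW=255, ERR=49525/1024
(1,2): OLD=6047769/32768 → NEW=255, ERR=-2308071/32768
(1,3): OLD=-2082651/131072 → NEW=0, ERR=-2082651/131072
(1,4): OLD=371848015/2097152 → NEW=255, ERR=-162925745/2097152
(2,0): OLD=4004311/16384 → NEW=255, ERR=-173609/16384
(2,1): OLD=113528365/524288 → NEW=255, ERR=-20165075/524288
(2,2): OLD=1226456263/8388608 → NEW=255, ERR=-912638777/8388608
(2,3): OLD=-7721846683/134217728 → NEW=0, ERR=-7721846683/134217728
(2,4): OLD=54886957443/2147483648 → NEW=0, ERR=54886957443/2147483648
(3,0): OLD=2008879335/8388608 → NEW=255, ERR=-130215705/8388608
(3,1): OLD=9001182299/67108864 → NEW=255, ERR=-8111578021/67108864
(3,2): OLD=6289822041/2147483648 → NEW=0, ERR=6289822041/2147483648
(3,3): OLD=57102249105/4294967296 → NEW=0, ERR=57102249105/4294967296
(3,4): OLD=11902760932277/68719476736 → NEW=255, ERR=-5620705635403/68719476736
(4,0): OLD=214196031785/1073741824 → NEW=255, ERR=-59608133335/1073741824
(4,1): OLD=4793835045929/34359738368 → NEW=255, ERR=-3967898237911/34359738368
(4,2): OLD=-22907950289785/549755813888 → NEW=0, ERR=-22907950289785/549755813888
(4,3): OLD=1185462302233641/8796093022208 → NEW=255, ERR=-1057541418429399/8796093022208
(4,4): OLD=22612426099071391/140737488355328 → NEW=255, ERR=-13275633431537249/140737488355328
(5,0): OLD=34084341155355/549755813888 → NEW=0, ERR=34084341155355/549755813888
(5,1): OLD=385946680158097/4398046511104 → NEW=0, ERR=385946680158097/4398046511104
(5,2): OLD=5433923294116249/140737488355328 → NEW=0, ERR=5433923294116249/140737488355328
(5,3): OLD=114295492138716407/562949953421312 → NEW=255, ERR=-29256745983718153/562949953421312
(5,4): OLD=1398555298473059693/9007199254740992 → NEW=255, ERR=-898280511485893267/9007199254740992
(6,0): OLD=9487719360277227/70368744177664 → NEW=255, ERR=-8456310405027093/70368744177664
(6,1): OLD=391728849345862469/2251799813685248 → NEW=255, ERR=-182480103143875771/2251799813685248
(6,2): OLD=7110356219225390151/36028797018963968 → NEW=255, ERR=-2076987020610421689/36028797018963968
(6,3): OLD=-15995527064497015603/576460752303423488 → NEW=0, ERR=-15995527064497015603/576460752303423488
(6,4): OLD=317715773970944497115/9223372036854775808 → NEW=0, ERR=317715773970944497115/9223372036854775808
Output grid:
  Row 0: ...##  (3 black, running=3)
  Row 1: .##.#  (2 black, running=5)
  Row 2: ###..  (2 black, running=7)
  Row 3: ##..#  (2 black, running=9)
  Row 4: ##.##  (1 black, running=10)
  Row 5: ...##  (3 black, running=13)
  Row 6: ###..  (2 black, running=15)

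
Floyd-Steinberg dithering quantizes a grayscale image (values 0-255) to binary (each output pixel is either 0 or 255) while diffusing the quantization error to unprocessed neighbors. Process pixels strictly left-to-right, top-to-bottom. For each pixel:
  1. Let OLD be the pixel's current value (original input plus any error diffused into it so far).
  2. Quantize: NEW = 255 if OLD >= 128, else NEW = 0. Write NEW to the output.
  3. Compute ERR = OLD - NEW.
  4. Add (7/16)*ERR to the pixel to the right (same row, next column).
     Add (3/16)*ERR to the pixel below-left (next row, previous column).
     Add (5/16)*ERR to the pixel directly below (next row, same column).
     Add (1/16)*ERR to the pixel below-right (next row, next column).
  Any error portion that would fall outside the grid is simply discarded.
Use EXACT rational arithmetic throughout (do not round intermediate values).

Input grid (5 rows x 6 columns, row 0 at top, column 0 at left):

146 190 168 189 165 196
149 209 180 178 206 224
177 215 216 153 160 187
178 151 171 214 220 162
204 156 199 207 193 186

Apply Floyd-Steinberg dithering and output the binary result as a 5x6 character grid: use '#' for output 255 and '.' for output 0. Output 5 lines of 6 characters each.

(0,0): OLD=146 → NEW=255, ERR=-109
(0,1): OLD=2277/16 → NEW=255, ERR=-1803/16
(0,2): OLD=30387/256 → NEW=0, ERR=30387/256
(0,3): OLD=986853/4096 → NEW=255, ERR=-57627/4096
(0,4): OLD=10410051/65536 → NEW=255, ERR=-6301629/65536
(0,5): OLD=161409493/1048576 → NEW=255, ERR=-105977387/1048576
(1,0): OLD=24015/256 → NEW=0, ERR=24015/256
(1,1): OLD=471593/2048 → NEW=255, ERR=-50647/2048
(1,2): OLD=12883933/65536 → NEW=255, ERR=-3827747/65536
(1,3): OLD=36029081/262144 → NEW=255, ERR=-30817639/262144
(1,4): OLD=1756397611/16777216 → NEW=0, ERR=1756397611/16777216
(1,5): OLD=62332917437/268435456 → NEW=255, ERR=-6118123843/268435456
(2,0): OLD=6608595/32768 → NEW=255, ERR=-1747245/32768
(2,1): OLD=187543489/1048576 → NEW=255, ERR=-79843391/1048576
(2,2): OLD=2363012227/16777216 → NEW=255, ERR=-1915177853/16777216
(2,3): OLD=11046012459/134217728 → NEW=0, ERR=11046012459/134217728
(2,4): OLD=932439116801/4294967296 → NEW=255, ERR=-162777543679/4294967296
(2,5): OLD=11671287224855/68719476736 → NEW=255, ERR=-5852179342825/68719476736
(3,0): OLD=2467255075/16777216 → NEW=255, ERR=-1810935005/16777216
(3,1): OLD=7414807271/134217728 → NEW=0, ERR=7414807271/134217728
(3,2): OLD=182717161957/1073741824 → NEW=255, ERR=-91087003163/1073741824
(3,3): OLD=12944275764975/68719476736 → NEW=255, ERR=-4579190802705/68719476736
(3,4): OLD=92457519673999/549755813888 → NEW=255, ERR=-47730212867441/549755813888
(3,5): OLD=835932880221697/8796093022208 → NEW=0, ERR=835932880221697/8796093022208
(4,0): OLD=387893685805/2147483648 → NEW=255, ERR=-159714644435/2147483648
(4,1): OLD=4056979556425/34359738368 → NEW=0, ERR=4056979556425/34359738368
(4,2): OLD=236511495619851/1099511627776 → NEW=255, ERR=-43863969463029/1099511627776
(4,3): OLD=2588545092292951/17592186044416 → NEW=255, ERR=-1897462349033129/17592186044416
(4,4): OLD=37248924438971847/281474976710656 → NEW=255, ERR=-34527194622245433/281474976710656
(4,5): OLD=705290560182535953/4503599627370496 → NEW=255, ERR=-443127344796940527/4503599627370496
Row 0: ##.###
Row 1: .###.#
Row 2: ###.##
Row 3: #.###.
Row 4: #.####

Answer: ##.###
.###.#
###.##
#.###.
#.####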